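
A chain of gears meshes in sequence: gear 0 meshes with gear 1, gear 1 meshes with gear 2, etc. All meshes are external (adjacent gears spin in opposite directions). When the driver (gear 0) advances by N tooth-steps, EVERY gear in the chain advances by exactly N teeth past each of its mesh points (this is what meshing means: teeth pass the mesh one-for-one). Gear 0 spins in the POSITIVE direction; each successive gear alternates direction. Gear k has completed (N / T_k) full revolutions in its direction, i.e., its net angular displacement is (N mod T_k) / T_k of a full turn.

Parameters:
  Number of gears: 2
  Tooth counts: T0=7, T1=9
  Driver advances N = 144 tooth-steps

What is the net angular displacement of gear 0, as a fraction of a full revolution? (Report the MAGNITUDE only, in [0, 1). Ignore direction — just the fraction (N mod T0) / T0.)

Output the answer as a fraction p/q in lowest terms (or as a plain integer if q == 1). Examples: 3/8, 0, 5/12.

Chain of 2 gears, tooth counts: [7, 9]
  gear 0: T0=7, direction=positive, advance = 144 mod 7 = 4 teeth = 4/7 turn
  gear 1: T1=9, direction=negative, advance = 144 mod 9 = 0 teeth = 0/9 turn
Gear 0: 144 mod 7 = 4
Fraction = 4 / 7 = 4/7 (gcd(4,7)=1) = 4/7

Answer: 4/7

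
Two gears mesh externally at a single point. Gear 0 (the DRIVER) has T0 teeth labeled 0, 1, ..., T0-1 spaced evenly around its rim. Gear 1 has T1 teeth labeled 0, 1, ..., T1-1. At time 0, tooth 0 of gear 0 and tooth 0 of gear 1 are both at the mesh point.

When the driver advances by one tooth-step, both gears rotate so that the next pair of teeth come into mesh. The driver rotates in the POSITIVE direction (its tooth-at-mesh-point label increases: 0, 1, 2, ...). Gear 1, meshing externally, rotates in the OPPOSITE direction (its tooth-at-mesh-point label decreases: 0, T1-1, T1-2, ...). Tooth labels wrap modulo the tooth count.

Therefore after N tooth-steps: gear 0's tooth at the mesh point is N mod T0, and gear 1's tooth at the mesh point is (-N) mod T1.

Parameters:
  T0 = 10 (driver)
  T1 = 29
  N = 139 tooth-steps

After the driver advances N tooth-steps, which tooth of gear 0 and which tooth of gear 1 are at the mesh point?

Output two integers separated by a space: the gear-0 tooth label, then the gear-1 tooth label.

Answer: 9 6

Derivation:
Gear 0 (driver, T0=10): tooth at mesh = N mod T0
  139 = 13 * 10 + 9, so 139 mod 10 = 9
  gear 0 tooth = 9
Gear 1 (driven, T1=29): tooth at mesh = (-N) mod T1
  139 = 4 * 29 + 23, so 139 mod 29 = 23
  (-139) mod 29 = (-23) mod 29 = 29 - 23 = 6
Mesh after 139 steps: gear-0 tooth 9 meets gear-1 tooth 6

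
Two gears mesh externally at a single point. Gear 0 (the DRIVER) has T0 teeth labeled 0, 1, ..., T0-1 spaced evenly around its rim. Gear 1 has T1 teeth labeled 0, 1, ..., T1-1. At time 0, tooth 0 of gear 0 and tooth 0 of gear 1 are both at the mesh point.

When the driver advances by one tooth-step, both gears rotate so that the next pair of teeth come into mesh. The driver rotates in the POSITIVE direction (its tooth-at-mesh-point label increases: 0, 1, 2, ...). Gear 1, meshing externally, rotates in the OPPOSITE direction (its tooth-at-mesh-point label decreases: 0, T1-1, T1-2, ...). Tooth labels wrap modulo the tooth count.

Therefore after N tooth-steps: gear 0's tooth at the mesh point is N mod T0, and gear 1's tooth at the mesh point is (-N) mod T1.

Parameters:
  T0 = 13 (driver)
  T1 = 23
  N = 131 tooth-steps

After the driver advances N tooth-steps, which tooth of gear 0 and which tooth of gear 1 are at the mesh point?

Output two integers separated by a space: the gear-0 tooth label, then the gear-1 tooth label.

Answer: 1 7

Derivation:
Gear 0 (driver, T0=13): tooth at mesh = N mod T0
  131 = 10 * 13 + 1, so 131 mod 13 = 1
  gear 0 tooth = 1
Gear 1 (driven, T1=23): tooth at mesh = (-N) mod T1
  131 = 5 * 23 + 16, so 131 mod 23 = 16
  (-131) mod 23 = (-16) mod 23 = 23 - 16 = 7
Mesh after 131 steps: gear-0 tooth 1 meets gear-1 tooth 7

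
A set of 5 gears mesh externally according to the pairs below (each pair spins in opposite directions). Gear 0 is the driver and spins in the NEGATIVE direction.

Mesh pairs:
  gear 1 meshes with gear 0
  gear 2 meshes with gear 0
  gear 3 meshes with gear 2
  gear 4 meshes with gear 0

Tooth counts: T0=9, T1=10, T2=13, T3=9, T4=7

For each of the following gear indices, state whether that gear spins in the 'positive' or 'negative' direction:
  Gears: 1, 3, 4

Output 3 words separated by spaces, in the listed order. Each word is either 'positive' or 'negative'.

Gear 0 (driver): negative (depth 0)
  gear 1: meshes with gear 0 -> depth 1 -> positive (opposite of gear 0)
  gear 2: meshes with gear 0 -> depth 1 -> positive (opposite of gear 0)
  gear 3: meshes with gear 2 -> depth 2 -> negative (opposite of gear 2)
  gear 4: meshes with gear 0 -> depth 1 -> positive (opposite of gear 0)
Queried indices 1, 3, 4 -> positive, negative, positive

Answer: positive negative positive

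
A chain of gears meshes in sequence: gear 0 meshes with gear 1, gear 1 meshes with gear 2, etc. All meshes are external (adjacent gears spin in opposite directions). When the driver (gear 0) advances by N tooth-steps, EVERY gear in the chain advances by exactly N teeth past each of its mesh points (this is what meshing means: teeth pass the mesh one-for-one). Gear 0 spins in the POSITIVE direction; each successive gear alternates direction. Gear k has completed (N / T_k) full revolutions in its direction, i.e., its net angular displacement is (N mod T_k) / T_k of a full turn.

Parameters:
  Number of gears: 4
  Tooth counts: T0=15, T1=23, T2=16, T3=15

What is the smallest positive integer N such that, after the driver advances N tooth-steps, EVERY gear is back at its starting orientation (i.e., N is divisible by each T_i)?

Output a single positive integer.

Gear k returns to start when N is a multiple of T_k.
All gears at start simultaneously when N is a common multiple of [15, 23, 16, 15]; the smallest such N is lcm(15, 23, 16, 15).
Start: lcm = T0 = 15
Fold in T1=23: gcd(15, 23) = 1; lcm(15, 23) = 15 * 23 / 1 = 345 / 1 = 345
Fold in T2=16: gcd(345, 16) = 1; lcm(345, 16) = 345 * 16 / 1 = 5520 / 1 = 5520
Fold in T3=15: gcd(5520, 15) = 15; lcm(5520, 15) = 5520 * 15 / 15 = 82800 / 15 = 5520
Full cycle length = 5520

Answer: 5520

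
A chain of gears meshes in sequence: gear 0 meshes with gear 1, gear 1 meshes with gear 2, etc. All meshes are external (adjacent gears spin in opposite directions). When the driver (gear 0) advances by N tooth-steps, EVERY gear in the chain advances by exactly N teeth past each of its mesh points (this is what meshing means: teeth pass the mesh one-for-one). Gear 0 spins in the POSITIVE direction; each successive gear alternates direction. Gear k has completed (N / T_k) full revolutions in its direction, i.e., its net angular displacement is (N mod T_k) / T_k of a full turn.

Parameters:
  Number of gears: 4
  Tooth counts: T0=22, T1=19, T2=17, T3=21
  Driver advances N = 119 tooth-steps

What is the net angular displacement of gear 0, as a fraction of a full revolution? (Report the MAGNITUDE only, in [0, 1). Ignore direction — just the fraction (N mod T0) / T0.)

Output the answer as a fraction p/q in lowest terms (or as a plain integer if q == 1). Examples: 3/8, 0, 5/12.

Answer: 9/22

Derivation:
Chain of 4 gears, tooth counts: [22, 19, 17, 21]
  gear 0: T0=22, direction=positive, advance = 119 mod 22 = 9 teeth = 9/22 turn
  gear 1: T1=19, direction=negative, advance = 119 mod 19 = 5 teeth = 5/19 turn
  gear 2: T2=17, direction=positive, advance = 119 mod 17 = 0 teeth = 0/17 turn
  gear 3: T3=21, direction=negative, advance = 119 mod 21 = 14 teeth = 14/21 turn
Gear 0: 119 mod 22 = 9
Fraction = 9 / 22 = 9/22 (gcd(9,22)=1) = 9/22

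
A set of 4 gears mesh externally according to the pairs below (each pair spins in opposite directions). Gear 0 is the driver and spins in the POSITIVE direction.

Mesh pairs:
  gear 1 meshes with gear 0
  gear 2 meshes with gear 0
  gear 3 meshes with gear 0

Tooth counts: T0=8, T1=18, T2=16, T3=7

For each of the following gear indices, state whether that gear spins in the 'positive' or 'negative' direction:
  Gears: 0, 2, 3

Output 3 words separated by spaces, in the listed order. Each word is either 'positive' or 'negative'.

Answer: positive negative negative

Derivation:
Gear 0 (driver): positive (depth 0)
  gear 1: meshes with gear 0 -> depth 1 -> negative (opposite of gear 0)
  gear 2: meshes with gear 0 -> depth 1 -> negative (opposite of gear 0)
  gear 3: meshes with gear 0 -> depth 1 -> negative (opposite of gear 0)
Queried indices 0, 2, 3 -> positive, negative, negative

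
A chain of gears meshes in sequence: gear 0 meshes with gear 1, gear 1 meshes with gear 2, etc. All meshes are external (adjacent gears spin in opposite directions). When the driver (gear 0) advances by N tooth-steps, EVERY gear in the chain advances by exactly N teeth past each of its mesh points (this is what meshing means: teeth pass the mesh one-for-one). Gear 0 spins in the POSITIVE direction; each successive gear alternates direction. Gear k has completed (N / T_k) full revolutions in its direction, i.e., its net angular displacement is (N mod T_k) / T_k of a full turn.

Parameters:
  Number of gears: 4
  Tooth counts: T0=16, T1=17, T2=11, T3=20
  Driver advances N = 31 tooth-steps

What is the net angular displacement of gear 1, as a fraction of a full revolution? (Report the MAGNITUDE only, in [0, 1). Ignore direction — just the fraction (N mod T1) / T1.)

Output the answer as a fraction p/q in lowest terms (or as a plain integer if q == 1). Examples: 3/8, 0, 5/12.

Chain of 4 gears, tooth counts: [16, 17, 11, 20]
  gear 0: T0=16, direction=positive, advance = 31 mod 16 = 15 teeth = 15/16 turn
  gear 1: T1=17, direction=negative, advance = 31 mod 17 = 14 teeth = 14/17 turn
  gear 2: T2=11, direction=positive, advance = 31 mod 11 = 9 teeth = 9/11 turn
  gear 3: T3=20, direction=negative, advance = 31 mod 20 = 11 teeth = 11/20 turn
Gear 1: 31 mod 17 = 14
Fraction = 14 / 17 = 14/17 (gcd(14,17)=1) = 14/17

Answer: 14/17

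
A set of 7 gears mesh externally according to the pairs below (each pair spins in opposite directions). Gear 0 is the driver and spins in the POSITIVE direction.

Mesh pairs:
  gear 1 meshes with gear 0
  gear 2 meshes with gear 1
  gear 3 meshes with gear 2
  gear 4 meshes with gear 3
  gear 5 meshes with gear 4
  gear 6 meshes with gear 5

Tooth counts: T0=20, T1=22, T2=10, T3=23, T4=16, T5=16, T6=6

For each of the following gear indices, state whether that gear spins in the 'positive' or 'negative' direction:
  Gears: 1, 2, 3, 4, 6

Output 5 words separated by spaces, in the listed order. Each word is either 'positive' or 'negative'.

Answer: negative positive negative positive positive

Derivation:
Gear 0 (driver): positive (depth 0)
  gear 1: meshes with gear 0 -> depth 1 -> negative (opposite of gear 0)
  gear 2: meshes with gear 1 -> depth 2 -> positive (opposite of gear 1)
  gear 3: meshes with gear 2 -> depth 3 -> negative (opposite of gear 2)
  gear 4: meshes with gear 3 -> depth 4 -> positive (opposite of gear 3)
  gear 5: meshes with gear 4 -> depth 5 -> negative (opposite of gear 4)
  gear 6: meshes with gear 5 -> depth 6 -> positive (opposite of gear 5)
Queried indices 1, 2, 3, 4, 6 -> negative, positive, negative, positive, positive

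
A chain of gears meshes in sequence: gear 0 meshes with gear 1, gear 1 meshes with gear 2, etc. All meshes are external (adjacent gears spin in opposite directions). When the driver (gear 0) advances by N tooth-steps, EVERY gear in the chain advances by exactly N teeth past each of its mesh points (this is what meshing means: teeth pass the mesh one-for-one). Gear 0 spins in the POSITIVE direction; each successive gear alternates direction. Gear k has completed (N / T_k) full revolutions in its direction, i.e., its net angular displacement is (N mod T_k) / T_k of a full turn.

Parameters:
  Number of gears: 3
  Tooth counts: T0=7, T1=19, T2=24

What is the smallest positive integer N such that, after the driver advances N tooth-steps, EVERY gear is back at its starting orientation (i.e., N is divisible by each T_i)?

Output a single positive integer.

Gear k returns to start when N is a multiple of T_k.
All gears at start simultaneously when N is a common multiple of [7, 19, 24]; the smallest such N is lcm(7, 19, 24).
Start: lcm = T0 = 7
Fold in T1=19: gcd(7, 19) = 1; lcm(7, 19) = 7 * 19 / 1 = 133 / 1 = 133
Fold in T2=24: gcd(133, 24) = 1; lcm(133, 24) = 133 * 24 / 1 = 3192 / 1 = 3192
Full cycle length = 3192

Answer: 3192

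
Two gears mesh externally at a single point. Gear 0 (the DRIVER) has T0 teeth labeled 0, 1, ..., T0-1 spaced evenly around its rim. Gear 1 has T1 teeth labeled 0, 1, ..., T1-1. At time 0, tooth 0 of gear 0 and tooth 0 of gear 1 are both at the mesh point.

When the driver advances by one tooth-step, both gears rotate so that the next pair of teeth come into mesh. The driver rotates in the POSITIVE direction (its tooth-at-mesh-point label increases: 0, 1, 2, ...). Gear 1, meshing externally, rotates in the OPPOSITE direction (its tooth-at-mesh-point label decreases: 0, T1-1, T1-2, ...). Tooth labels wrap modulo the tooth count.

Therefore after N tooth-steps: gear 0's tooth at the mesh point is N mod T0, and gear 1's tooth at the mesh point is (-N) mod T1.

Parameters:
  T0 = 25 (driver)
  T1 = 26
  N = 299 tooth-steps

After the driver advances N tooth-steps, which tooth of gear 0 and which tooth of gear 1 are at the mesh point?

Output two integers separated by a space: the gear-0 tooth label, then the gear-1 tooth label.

Answer: 24 13

Derivation:
Gear 0 (driver, T0=25): tooth at mesh = N mod T0
  299 = 11 * 25 + 24, so 299 mod 25 = 24
  gear 0 tooth = 24
Gear 1 (driven, T1=26): tooth at mesh = (-N) mod T1
  299 = 11 * 26 + 13, so 299 mod 26 = 13
  (-299) mod 26 = (-13) mod 26 = 26 - 13 = 13
Mesh after 299 steps: gear-0 tooth 24 meets gear-1 tooth 13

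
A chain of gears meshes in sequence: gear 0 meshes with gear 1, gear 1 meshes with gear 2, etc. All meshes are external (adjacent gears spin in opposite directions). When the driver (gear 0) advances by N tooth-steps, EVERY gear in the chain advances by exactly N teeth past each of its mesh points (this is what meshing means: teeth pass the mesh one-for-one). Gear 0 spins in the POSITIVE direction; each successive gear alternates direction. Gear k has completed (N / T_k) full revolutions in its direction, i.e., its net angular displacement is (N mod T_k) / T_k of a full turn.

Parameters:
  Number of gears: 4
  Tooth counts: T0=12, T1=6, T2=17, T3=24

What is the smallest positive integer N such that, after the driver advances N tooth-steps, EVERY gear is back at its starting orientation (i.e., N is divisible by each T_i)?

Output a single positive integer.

Gear k returns to start when N is a multiple of T_k.
All gears at start simultaneously when N is a common multiple of [12, 6, 17, 24]; the smallest such N is lcm(12, 6, 17, 24).
Start: lcm = T0 = 12
Fold in T1=6: gcd(12, 6) = 6; lcm(12, 6) = 12 * 6 / 6 = 72 / 6 = 12
Fold in T2=17: gcd(12, 17) = 1; lcm(12, 17) = 12 * 17 / 1 = 204 / 1 = 204
Fold in T3=24: gcd(204, 24) = 12; lcm(204, 24) = 204 * 24 / 12 = 4896 / 12 = 408
Full cycle length = 408

Answer: 408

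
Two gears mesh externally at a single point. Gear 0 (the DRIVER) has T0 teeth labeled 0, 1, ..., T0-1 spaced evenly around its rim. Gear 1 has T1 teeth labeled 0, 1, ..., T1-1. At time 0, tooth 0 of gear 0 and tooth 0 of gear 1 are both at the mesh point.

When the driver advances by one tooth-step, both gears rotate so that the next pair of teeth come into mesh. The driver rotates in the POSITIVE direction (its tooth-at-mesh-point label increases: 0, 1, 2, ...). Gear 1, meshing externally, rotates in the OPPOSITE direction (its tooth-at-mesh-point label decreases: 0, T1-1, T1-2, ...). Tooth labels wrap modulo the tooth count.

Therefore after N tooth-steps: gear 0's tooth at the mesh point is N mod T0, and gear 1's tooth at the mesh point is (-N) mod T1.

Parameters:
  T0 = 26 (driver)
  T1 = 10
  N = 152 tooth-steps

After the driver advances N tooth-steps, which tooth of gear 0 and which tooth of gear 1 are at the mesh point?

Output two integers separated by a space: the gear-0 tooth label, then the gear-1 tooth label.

Gear 0 (driver, T0=26): tooth at mesh = N mod T0
  152 = 5 * 26 + 22, so 152 mod 26 = 22
  gear 0 tooth = 22
Gear 1 (driven, T1=10): tooth at mesh = (-N) mod T1
  152 = 15 * 10 + 2, so 152 mod 10 = 2
  (-152) mod 10 = (-2) mod 10 = 10 - 2 = 8
Mesh after 152 steps: gear-0 tooth 22 meets gear-1 tooth 8

Answer: 22 8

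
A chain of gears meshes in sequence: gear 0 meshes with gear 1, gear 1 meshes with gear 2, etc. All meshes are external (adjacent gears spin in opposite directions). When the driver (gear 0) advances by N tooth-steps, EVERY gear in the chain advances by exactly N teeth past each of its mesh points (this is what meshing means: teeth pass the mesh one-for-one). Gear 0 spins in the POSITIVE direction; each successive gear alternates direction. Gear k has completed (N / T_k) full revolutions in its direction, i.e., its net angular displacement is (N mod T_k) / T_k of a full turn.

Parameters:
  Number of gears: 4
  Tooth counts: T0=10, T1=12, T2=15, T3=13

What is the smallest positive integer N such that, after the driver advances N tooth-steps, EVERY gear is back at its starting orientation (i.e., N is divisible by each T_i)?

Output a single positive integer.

Gear k returns to start when N is a multiple of T_k.
All gears at start simultaneously when N is a common multiple of [10, 12, 15, 13]; the smallest such N is lcm(10, 12, 15, 13).
Start: lcm = T0 = 10
Fold in T1=12: gcd(10, 12) = 2; lcm(10, 12) = 10 * 12 / 2 = 120 / 2 = 60
Fold in T2=15: gcd(60, 15) = 15; lcm(60, 15) = 60 * 15 / 15 = 900 / 15 = 60
Fold in T3=13: gcd(60, 13) = 1; lcm(60, 13) = 60 * 13 / 1 = 780 / 1 = 780
Full cycle length = 780

Answer: 780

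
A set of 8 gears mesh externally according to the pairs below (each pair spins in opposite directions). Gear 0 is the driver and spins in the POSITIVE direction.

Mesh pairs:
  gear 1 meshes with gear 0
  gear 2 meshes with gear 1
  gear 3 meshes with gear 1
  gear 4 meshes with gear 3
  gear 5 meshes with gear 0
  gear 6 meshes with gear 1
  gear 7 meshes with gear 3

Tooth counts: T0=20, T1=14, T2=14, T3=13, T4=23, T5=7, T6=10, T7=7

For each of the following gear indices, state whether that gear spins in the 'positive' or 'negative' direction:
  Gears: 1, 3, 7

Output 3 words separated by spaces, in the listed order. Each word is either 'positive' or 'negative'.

Gear 0 (driver): positive (depth 0)
  gear 1: meshes with gear 0 -> depth 1 -> negative (opposite of gear 0)
  gear 2: meshes with gear 1 -> depth 2 -> positive (opposite of gear 1)
  gear 3: meshes with gear 1 -> depth 2 -> positive (opposite of gear 1)
  gear 4: meshes with gear 3 -> depth 3 -> negative (opposite of gear 3)
  gear 5: meshes with gear 0 -> depth 1 -> negative (opposite of gear 0)
  gear 6: meshes with gear 1 -> depth 2 -> positive (opposite of gear 1)
  gear 7: meshes with gear 3 -> depth 3 -> negative (opposite of gear 3)
Queried indices 1, 3, 7 -> negative, positive, negative

Answer: negative positive negative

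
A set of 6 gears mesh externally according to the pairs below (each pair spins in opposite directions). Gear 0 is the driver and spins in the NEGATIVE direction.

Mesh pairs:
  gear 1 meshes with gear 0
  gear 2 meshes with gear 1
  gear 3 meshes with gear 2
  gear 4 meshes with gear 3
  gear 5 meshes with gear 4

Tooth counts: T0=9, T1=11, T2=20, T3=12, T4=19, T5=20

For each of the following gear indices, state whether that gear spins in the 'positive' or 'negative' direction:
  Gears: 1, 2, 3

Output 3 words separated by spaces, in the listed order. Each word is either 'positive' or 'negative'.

Answer: positive negative positive

Derivation:
Gear 0 (driver): negative (depth 0)
  gear 1: meshes with gear 0 -> depth 1 -> positive (opposite of gear 0)
  gear 2: meshes with gear 1 -> depth 2 -> negative (opposite of gear 1)
  gear 3: meshes with gear 2 -> depth 3 -> positive (opposite of gear 2)
  gear 4: meshes with gear 3 -> depth 4 -> negative (opposite of gear 3)
  gear 5: meshes with gear 4 -> depth 5 -> positive (opposite of gear 4)
Queried indices 1, 2, 3 -> positive, negative, positive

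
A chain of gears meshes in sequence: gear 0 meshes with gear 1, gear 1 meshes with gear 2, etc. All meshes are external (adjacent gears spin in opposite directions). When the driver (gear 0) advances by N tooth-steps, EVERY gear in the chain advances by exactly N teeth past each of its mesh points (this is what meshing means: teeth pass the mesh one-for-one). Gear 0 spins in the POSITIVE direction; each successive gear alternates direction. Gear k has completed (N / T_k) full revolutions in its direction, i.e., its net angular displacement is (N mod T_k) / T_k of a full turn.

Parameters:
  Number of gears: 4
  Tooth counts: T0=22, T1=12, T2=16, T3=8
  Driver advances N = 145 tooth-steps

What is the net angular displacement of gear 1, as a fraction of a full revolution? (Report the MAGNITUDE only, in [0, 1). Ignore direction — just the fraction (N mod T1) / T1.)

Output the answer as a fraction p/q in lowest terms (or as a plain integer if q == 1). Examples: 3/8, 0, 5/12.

Chain of 4 gears, tooth counts: [22, 12, 16, 8]
  gear 0: T0=22, direction=positive, advance = 145 mod 22 = 13 teeth = 13/22 turn
  gear 1: T1=12, direction=negative, advance = 145 mod 12 = 1 teeth = 1/12 turn
  gear 2: T2=16, direction=positive, advance = 145 mod 16 = 1 teeth = 1/16 turn
  gear 3: T3=8, direction=negative, advance = 145 mod 8 = 1 teeth = 1/8 turn
Gear 1: 145 mod 12 = 1
Fraction = 1 / 12 = 1/12 (gcd(1,12)=1) = 1/12

Answer: 1/12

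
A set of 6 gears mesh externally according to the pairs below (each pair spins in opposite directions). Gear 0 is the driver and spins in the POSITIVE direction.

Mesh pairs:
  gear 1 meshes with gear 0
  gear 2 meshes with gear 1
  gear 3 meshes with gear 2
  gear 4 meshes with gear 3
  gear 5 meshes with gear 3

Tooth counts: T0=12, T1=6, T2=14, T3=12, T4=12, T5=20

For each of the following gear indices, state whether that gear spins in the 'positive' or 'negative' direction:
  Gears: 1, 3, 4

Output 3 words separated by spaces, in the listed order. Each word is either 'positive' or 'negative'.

Gear 0 (driver): positive (depth 0)
  gear 1: meshes with gear 0 -> depth 1 -> negative (opposite of gear 0)
  gear 2: meshes with gear 1 -> depth 2 -> positive (opposite of gear 1)
  gear 3: meshes with gear 2 -> depth 3 -> negative (opposite of gear 2)
  gear 4: meshes with gear 3 -> depth 4 -> positive (opposite of gear 3)
  gear 5: meshes with gear 3 -> depth 4 -> positive (opposite of gear 3)
Queried indices 1, 3, 4 -> negative, negative, positive

Answer: negative negative positive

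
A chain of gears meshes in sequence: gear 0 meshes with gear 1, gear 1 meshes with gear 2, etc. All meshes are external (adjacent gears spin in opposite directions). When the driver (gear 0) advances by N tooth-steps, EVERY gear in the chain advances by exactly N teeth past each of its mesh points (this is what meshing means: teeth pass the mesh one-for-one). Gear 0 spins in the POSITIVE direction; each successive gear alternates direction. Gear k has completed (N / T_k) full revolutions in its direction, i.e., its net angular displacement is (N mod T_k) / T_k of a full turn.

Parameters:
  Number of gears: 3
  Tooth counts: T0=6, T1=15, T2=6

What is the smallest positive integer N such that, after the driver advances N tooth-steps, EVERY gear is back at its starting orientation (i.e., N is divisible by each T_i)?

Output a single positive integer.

Gear k returns to start when N is a multiple of T_k.
All gears at start simultaneously when N is a common multiple of [6, 15, 6]; the smallest such N is lcm(6, 15, 6).
Start: lcm = T0 = 6
Fold in T1=15: gcd(6, 15) = 3; lcm(6, 15) = 6 * 15 / 3 = 90 / 3 = 30
Fold in T2=6: gcd(30, 6) = 6; lcm(30, 6) = 30 * 6 / 6 = 180 / 6 = 30
Full cycle length = 30

Answer: 30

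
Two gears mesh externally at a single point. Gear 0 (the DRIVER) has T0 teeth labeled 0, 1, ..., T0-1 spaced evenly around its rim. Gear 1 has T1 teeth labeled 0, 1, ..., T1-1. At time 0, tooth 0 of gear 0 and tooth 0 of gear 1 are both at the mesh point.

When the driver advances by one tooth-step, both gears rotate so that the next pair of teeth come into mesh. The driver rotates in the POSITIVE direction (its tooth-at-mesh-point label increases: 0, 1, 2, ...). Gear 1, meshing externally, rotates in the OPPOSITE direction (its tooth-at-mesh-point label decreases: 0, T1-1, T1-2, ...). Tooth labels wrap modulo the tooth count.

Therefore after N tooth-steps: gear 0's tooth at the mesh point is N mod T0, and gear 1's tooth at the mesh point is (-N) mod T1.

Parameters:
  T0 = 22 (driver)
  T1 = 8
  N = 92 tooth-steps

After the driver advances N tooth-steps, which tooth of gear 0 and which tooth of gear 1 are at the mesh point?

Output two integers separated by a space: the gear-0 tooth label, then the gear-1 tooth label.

Answer: 4 4

Derivation:
Gear 0 (driver, T0=22): tooth at mesh = N mod T0
  92 = 4 * 22 + 4, so 92 mod 22 = 4
  gear 0 tooth = 4
Gear 1 (driven, T1=8): tooth at mesh = (-N) mod T1
  92 = 11 * 8 + 4, so 92 mod 8 = 4
  (-92) mod 8 = (-4) mod 8 = 8 - 4 = 4
Mesh after 92 steps: gear-0 tooth 4 meets gear-1 tooth 4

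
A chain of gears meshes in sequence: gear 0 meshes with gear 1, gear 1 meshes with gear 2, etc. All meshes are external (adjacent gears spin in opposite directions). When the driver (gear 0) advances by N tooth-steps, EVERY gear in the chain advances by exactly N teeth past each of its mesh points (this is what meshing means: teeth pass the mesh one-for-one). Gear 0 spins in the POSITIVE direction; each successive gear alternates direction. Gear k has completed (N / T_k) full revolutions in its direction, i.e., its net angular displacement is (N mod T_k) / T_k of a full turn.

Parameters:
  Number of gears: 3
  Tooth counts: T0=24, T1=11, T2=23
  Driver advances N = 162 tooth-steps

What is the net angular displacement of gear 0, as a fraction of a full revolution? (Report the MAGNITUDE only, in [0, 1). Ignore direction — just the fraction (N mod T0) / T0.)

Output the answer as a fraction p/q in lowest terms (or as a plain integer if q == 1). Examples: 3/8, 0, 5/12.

Answer: 3/4

Derivation:
Chain of 3 gears, tooth counts: [24, 11, 23]
  gear 0: T0=24, direction=positive, advance = 162 mod 24 = 18 teeth = 18/24 turn
  gear 1: T1=11, direction=negative, advance = 162 mod 11 = 8 teeth = 8/11 turn
  gear 2: T2=23, direction=positive, advance = 162 mod 23 = 1 teeth = 1/23 turn
Gear 0: 162 mod 24 = 18
Fraction = 18 / 24 = 3/4 (gcd(18,24)=6) = 3/4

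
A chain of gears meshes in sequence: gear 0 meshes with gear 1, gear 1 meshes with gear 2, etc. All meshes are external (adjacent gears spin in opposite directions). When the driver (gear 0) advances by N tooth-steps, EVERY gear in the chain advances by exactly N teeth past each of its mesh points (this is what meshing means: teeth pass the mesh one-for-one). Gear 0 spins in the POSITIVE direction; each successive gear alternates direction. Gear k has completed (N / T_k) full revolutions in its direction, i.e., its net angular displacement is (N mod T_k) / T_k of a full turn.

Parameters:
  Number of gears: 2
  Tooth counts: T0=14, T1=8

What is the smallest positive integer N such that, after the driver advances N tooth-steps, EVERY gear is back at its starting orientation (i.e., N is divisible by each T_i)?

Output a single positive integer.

Gear k returns to start when N is a multiple of T_k.
All gears at start simultaneously when N is a common multiple of [14, 8]; the smallest such N is lcm(14, 8).
Start: lcm = T0 = 14
Fold in T1=8: gcd(14, 8) = 2; lcm(14, 8) = 14 * 8 / 2 = 112 / 2 = 56
Full cycle length = 56

Answer: 56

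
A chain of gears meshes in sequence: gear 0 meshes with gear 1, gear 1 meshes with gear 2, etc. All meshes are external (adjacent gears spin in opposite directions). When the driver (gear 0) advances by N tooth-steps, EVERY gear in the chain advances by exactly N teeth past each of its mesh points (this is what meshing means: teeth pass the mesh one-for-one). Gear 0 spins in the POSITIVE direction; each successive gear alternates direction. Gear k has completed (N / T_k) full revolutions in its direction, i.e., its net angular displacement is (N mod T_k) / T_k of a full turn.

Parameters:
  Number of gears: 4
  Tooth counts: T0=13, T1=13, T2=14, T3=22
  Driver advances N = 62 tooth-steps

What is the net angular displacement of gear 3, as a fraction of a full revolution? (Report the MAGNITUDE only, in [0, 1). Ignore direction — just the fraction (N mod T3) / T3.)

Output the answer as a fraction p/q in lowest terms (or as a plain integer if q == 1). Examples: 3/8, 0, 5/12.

Chain of 4 gears, tooth counts: [13, 13, 14, 22]
  gear 0: T0=13, direction=positive, advance = 62 mod 13 = 10 teeth = 10/13 turn
  gear 1: T1=13, direction=negative, advance = 62 mod 13 = 10 teeth = 10/13 turn
  gear 2: T2=14, direction=positive, advance = 62 mod 14 = 6 teeth = 6/14 turn
  gear 3: T3=22, direction=negative, advance = 62 mod 22 = 18 teeth = 18/22 turn
Gear 3: 62 mod 22 = 18
Fraction = 18 / 22 = 9/11 (gcd(18,22)=2) = 9/11

Answer: 9/11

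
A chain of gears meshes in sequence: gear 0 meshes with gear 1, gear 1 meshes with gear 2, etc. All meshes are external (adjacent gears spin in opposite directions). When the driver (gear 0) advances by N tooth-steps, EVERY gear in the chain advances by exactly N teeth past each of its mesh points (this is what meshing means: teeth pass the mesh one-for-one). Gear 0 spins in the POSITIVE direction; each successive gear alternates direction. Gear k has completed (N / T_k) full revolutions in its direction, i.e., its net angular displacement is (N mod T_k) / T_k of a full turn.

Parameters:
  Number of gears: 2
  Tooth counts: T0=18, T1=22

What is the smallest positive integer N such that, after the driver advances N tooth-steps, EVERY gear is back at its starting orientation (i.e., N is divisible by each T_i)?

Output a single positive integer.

Gear k returns to start when N is a multiple of T_k.
All gears at start simultaneously when N is a common multiple of [18, 22]; the smallest such N is lcm(18, 22).
Start: lcm = T0 = 18
Fold in T1=22: gcd(18, 22) = 2; lcm(18, 22) = 18 * 22 / 2 = 396 / 2 = 198
Full cycle length = 198

Answer: 198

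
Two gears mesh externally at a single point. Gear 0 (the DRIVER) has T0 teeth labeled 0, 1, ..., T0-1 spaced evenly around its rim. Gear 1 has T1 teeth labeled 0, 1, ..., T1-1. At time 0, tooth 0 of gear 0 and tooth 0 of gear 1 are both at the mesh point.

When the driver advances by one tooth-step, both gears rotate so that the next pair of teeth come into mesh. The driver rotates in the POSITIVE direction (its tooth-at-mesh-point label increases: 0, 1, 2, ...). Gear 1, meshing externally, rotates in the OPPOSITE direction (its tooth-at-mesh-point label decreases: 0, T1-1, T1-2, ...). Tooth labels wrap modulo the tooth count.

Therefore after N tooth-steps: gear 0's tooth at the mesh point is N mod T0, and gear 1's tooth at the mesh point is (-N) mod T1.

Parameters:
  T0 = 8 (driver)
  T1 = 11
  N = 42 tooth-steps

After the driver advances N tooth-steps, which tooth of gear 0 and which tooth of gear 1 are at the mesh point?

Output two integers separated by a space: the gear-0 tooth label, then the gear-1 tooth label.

Answer: 2 2

Derivation:
Gear 0 (driver, T0=8): tooth at mesh = N mod T0
  42 = 5 * 8 + 2, so 42 mod 8 = 2
  gear 0 tooth = 2
Gear 1 (driven, T1=11): tooth at mesh = (-N) mod T1
  42 = 3 * 11 + 9, so 42 mod 11 = 9
  (-42) mod 11 = (-9) mod 11 = 11 - 9 = 2
Mesh after 42 steps: gear-0 tooth 2 meets gear-1 tooth 2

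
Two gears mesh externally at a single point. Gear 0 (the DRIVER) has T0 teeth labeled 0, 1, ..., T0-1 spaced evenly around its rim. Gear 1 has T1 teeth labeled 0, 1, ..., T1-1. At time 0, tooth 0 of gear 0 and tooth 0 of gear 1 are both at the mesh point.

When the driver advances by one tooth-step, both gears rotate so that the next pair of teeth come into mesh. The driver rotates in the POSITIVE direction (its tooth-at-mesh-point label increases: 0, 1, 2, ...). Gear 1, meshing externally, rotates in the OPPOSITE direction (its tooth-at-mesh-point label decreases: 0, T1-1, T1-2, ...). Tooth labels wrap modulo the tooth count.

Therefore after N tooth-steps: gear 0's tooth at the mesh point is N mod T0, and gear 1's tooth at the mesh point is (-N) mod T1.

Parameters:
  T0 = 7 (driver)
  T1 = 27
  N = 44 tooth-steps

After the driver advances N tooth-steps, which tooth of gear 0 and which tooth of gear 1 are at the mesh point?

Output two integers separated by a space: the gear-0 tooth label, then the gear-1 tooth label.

Answer: 2 10

Derivation:
Gear 0 (driver, T0=7): tooth at mesh = N mod T0
  44 = 6 * 7 + 2, so 44 mod 7 = 2
  gear 0 tooth = 2
Gear 1 (driven, T1=27): tooth at mesh = (-N) mod T1
  44 = 1 * 27 + 17, so 44 mod 27 = 17
  (-44) mod 27 = (-17) mod 27 = 27 - 17 = 10
Mesh after 44 steps: gear-0 tooth 2 meets gear-1 tooth 10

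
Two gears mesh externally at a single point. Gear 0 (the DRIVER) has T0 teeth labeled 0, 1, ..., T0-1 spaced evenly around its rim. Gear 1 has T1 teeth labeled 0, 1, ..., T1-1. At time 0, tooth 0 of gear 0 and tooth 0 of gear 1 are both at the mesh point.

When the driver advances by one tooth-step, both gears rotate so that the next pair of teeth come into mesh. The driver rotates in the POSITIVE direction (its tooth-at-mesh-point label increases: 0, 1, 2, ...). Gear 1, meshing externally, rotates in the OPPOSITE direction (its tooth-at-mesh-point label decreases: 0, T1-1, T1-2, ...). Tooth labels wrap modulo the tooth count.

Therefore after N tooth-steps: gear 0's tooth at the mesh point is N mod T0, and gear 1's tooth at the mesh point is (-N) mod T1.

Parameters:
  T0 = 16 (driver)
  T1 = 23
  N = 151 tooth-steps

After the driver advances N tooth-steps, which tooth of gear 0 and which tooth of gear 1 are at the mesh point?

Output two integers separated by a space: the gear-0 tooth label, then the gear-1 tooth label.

Gear 0 (driver, T0=16): tooth at mesh = N mod T0
  151 = 9 * 16 + 7, so 151 mod 16 = 7
  gear 0 tooth = 7
Gear 1 (driven, T1=23): tooth at mesh = (-N) mod T1
  151 = 6 * 23 + 13, so 151 mod 23 = 13
  (-151) mod 23 = (-13) mod 23 = 23 - 13 = 10
Mesh after 151 steps: gear-0 tooth 7 meets gear-1 tooth 10

Answer: 7 10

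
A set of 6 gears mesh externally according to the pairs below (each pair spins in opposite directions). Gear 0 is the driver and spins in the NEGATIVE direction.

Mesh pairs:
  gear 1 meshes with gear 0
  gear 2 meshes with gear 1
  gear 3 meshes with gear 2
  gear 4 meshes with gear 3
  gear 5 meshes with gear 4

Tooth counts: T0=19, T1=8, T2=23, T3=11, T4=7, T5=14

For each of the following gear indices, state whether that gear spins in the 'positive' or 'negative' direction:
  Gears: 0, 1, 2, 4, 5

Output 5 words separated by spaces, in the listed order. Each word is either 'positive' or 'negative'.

Answer: negative positive negative negative positive

Derivation:
Gear 0 (driver): negative (depth 0)
  gear 1: meshes with gear 0 -> depth 1 -> positive (opposite of gear 0)
  gear 2: meshes with gear 1 -> depth 2 -> negative (opposite of gear 1)
  gear 3: meshes with gear 2 -> depth 3 -> positive (opposite of gear 2)
  gear 4: meshes with gear 3 -> depth 4 -> negative (opposite of gear 3)
  gear 5: meshes with gear 4 -> depth 5 -> positive (opposite of gear 4)
Queried indices 0, 1, 2, 4, 5 -> negative, positive, negative, negative, positive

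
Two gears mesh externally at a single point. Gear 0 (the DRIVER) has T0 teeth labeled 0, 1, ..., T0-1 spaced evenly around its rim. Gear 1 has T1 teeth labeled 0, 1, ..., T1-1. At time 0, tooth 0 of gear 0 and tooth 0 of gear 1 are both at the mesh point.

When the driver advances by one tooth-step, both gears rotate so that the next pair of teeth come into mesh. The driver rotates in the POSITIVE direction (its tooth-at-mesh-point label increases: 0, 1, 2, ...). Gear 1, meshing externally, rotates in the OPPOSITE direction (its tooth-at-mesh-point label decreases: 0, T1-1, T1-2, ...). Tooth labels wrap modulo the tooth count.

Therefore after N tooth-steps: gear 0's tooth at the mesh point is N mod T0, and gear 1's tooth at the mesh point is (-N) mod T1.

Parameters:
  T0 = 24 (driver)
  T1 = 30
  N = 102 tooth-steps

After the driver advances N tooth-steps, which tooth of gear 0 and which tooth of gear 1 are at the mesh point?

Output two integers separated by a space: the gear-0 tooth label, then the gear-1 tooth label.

Answer: 6 18

Derivation:
Gear 0 (driver, T0=24): tooth at mesh = N mod T0
  102 = 4 * 24 + 6, so 102 mod 24 = 6
  gear 0 tooth = 6
Gear 1 (driven, T1=30): tooth at mesh = (-N) mod T1
  102 = 3 * 30 + 12, so 102 mod 30 = 12
  (-102) mod 30 = (-12) mod 30 = 30 - 12 = 18
Mesh after 102 steps: gear-0 tooth 6 meets gear-1 tooth 18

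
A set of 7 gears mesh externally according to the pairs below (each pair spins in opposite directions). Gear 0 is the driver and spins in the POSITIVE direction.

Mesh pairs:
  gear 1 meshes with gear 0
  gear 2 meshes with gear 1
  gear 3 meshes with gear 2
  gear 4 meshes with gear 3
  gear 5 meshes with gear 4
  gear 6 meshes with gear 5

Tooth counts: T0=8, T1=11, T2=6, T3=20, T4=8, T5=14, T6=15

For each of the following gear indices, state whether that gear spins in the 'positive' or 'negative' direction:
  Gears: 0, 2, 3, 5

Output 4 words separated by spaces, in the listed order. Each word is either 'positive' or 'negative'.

Answer: positive positive negative negative

Derivation:
Gear 0 (driver): positive (depth 0)
  gear 1: meshes with gear 0 -> depth 1 -> negative (opposite of gear 0)
  gear 2: meshes with gear 1 -> depth 2 -> positive (opposite of gear 1)
  gear 3: meshes with gear 2 -> depth 3 -> negative (opposite of gear 2)
  gear 4: meshes with gear 3 -> depth 4 -> positive (opposite of gear 3)
  gear 5: meshes with gear 4 -> depth 5 -> negative (opposite of gear 4)
  gear 6: meshes with gear 5 -> depth 6 -> positive (opposite of gear 5)
Queried indices 0, 2, 3, 5 -> positive, positive, negative, negative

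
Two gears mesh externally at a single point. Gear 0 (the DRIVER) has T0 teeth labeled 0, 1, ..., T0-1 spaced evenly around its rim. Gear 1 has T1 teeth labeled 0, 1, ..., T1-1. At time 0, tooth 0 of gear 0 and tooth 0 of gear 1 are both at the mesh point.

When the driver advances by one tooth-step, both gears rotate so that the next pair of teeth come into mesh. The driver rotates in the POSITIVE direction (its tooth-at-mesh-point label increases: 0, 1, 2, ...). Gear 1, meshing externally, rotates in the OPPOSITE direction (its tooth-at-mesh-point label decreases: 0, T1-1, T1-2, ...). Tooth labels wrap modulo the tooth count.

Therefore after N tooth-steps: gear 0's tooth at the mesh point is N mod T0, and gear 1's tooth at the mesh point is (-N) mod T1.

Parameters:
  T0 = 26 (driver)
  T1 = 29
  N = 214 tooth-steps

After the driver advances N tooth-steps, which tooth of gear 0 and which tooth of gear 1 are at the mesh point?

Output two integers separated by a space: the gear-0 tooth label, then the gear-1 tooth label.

Answer: 6 18

Derivation:
Gear 0 (driver, T0=26): tooth at mesh = N mod T0
  214 = 8 * 26 + 6, so 214 mod 26 = 6
  gear 0 tooth = 6
Gear 1 (driven, T1=29): tooth at mesh = (-N) mod T1
  214 = 7 * 29 + 11, so 214 mod 29 = 11
  (-214) mod 29 = (-11) mod 29 = 29 - 11 = 18
Mesh after 214 steps: gear-0 tooth 6 meets gear-1 tooth 18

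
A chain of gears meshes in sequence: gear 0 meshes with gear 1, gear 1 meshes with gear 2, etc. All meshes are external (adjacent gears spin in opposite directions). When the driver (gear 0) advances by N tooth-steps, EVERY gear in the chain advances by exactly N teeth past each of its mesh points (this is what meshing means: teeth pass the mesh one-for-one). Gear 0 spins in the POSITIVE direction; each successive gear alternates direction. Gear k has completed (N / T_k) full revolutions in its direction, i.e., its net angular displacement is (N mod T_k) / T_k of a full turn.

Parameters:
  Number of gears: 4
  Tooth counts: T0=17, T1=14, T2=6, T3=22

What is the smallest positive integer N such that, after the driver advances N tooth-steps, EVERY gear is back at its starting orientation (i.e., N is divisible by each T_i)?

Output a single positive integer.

Gear k returns to start when N is a multiple of T_k.
All gears at start simultaneously when N is a common multiple of [17, 14, 6, 22]; the smallest such N is lcm(17, 14, 6, 22).
Start: lcm = T0 = 17
Fold in T1=14: gcd(17, 14) = 1; lcm(17, 14) = 17 * 14 / 1 = 238 / 1 = 238
Fold in T2=6: gcd(238, 6) = 2; lcm(238, 6) = 238 * 6 / 2 = 1428 / 2 = 714
Fold in T3=22: gcd(714, 22) = 2; lcm(714, 22) = 714 * 22 / 2 = 15708 / 2 = 7854
Full cycle length = 7854

Answer: 7854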